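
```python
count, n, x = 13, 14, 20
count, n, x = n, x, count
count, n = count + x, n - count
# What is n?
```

Trace:
`count, n, x = 13, 14, 20` → count = 13; n = 14; x = 20
`count, n, x = n, x, count` → count = 14; n = 20; x = 13
`count, n = count + x, n - count` → count = 27; n = 6
So n = 6

Answer: 6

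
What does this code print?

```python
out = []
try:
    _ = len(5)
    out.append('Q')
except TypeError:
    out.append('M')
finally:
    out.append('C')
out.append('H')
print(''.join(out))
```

Execution trace: 'M' (except TypeError) → 'C' (finally) → 'H' (after the try/except). Output: MCH

Answer: MCH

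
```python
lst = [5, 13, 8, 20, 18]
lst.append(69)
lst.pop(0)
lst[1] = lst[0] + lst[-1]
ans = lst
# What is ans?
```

Trace:
`lst = [5, 13, 8, 20, 18]` → lst = [5, 13, 8, 20, 18]
`lst.append(69)` → lst = [5, 13, 8, 20, 18, 69]
`lst.pop(0)` → lst = [13, 8, 20, 18, 69]
`lst[1] = lst[0] + lst[-1]` → lst = [13, 82, 20, 18, 69]
`ans = lst` → ans = [13, 82, 20, 18, 69]
So ans = [13, 82, 20, 18, 69]

Answer: [13, 82, 20, 18, 69]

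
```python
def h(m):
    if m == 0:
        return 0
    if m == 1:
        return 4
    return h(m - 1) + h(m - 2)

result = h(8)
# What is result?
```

Build up from base cases: h(0)=0, h(1)=4, h(2)=4, h(3)=8, h(4)=12, h(5)=20, h(6)=32, ..., h(8)=84

Answer: 84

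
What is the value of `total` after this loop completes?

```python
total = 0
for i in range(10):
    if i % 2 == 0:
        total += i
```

Sum of even numbers 0 to 9
`total` takes the values: 0 → 2 → 6 → 12 → 20

Answer: 20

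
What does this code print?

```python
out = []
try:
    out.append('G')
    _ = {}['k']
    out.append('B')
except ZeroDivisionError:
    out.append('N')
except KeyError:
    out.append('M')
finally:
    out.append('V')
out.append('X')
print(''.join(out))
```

Execution trace: 'G' (try body) → 'M' (except KeyError) → 'V' (finally) → 'X' (after the try/except). Output: GMVX

Answer: GMVX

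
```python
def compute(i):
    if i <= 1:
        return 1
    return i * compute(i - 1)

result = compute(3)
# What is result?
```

compute(3) = 3 * 2 * 1 = 6

Answer: 6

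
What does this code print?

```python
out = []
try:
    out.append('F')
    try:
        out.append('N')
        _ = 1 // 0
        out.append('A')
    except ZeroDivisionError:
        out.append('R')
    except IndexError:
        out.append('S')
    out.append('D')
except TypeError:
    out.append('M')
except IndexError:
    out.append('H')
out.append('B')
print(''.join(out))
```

Execution trace: 'F' (try body) → 'N' (inner try body) → 'R' (inner except ZeroDivisionError) → 'D' (try body, no exception) → 'B' (after the try/except). Output: FNRDB

Answer: FNRDB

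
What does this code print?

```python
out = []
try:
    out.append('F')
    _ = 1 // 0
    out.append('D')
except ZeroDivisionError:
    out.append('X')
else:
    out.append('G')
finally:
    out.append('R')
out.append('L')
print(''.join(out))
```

Execution trace: 'F' (try body) → 'X' (except ZeroDivisionError) → 'R' (finally) → 'L' (after the try/except). Output: FXRL

Answer: FXRL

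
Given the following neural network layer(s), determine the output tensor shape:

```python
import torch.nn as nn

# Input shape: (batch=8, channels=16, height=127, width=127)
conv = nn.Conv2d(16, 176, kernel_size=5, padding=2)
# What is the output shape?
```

Input: (8, 16, 127, 127) -> Output: (8, 176, 127, 127)

Answer: (8, 176, 127, 127)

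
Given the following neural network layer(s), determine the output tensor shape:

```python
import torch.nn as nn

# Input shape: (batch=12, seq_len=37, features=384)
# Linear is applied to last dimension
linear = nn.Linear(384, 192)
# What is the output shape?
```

Input: (12, 37, 384) -> Output: (12, 37, 192)

Answer: (12, 37, 192)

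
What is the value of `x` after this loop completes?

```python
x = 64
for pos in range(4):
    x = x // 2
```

Halve 4 times: 64 // 2^4 = 4
`x` takes the values: 64 → 32 → 16 → 8 → 4

Answer: 4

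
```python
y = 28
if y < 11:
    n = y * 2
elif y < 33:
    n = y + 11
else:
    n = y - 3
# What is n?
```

Trace:
`y = 28` → y = 28
`if y < 11: ...` → y < 11 is False, y < 33 is True → n = 39
So n = 39

Answer: 39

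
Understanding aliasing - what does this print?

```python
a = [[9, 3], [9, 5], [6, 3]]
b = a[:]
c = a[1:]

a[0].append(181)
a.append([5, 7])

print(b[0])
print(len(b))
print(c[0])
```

Key concept: slice with nested mutation.
Step by step:
`a = [[9, 3], [9, 5], [6, 3]]` → a = [[9, 3], [9, 5], [6, 3]]
`b = a[:]` → b = [[9, 3], [9, 5], [6, 3]]
`c = a[1:]` → c = [[9, 5], [6, 3]]
`a[0].append(181)` → a = [[9, 3, 181], [9, 5], [6, 3]]; b = [[9, 3, 181], [9, 5], [6, 3]]
`a.append([5, 7])` → a = [[9, 3, 181], [9, 5], [6, 3], [5, 7]]
`print(b[0])` → prints [9, 3, 181]
`print(len(b))` → prints 3
`print(c[0])` → prints [9, 5]

Answer:
[9, 3, 181]
3
[9, 5]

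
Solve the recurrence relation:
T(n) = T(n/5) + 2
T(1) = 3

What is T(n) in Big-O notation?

Each step divides n by 5 and adds 2. After log_5(n) steps we reach T(1)=3. So T(n) = 2·log_5(n) + 3 = O(log n).

Answer: O(log n)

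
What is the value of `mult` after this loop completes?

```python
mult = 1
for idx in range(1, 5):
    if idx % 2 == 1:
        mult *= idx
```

Product of odd numbers 1 to 4
`mult` takes the values: 1 → 3

Answer: 3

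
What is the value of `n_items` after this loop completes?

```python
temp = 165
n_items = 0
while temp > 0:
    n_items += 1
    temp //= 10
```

Count digits by repeated division by 10
`n_items` takes the values: 0 → 1 → 2 → 3

Answer: 3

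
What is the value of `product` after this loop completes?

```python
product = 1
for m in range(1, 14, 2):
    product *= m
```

Product of 1, 3, 5, ... up to 13
`product` takes the values: 1 → 3 → 15 → 105 → 945 → 10395 → 135135

Answer: 135135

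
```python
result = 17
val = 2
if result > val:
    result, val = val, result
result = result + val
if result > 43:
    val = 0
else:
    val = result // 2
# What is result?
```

Trace:
`result = 17` → result = 17
`val = 2` → val = 2
`if result > val: ...` → result > val is True → result = 2; val = 17
`result = result + val` → result = 19
`if result > 43: ...` → result > 43 is False, take else branch → val = 9
So result = 19

Answer: 19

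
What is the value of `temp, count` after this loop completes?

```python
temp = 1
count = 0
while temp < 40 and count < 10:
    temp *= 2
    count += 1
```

Double until >= 40 or 10 iterations
`temp, count` takes the values: (1, 0) → (2, 0) → (2, 1) → (4, 1) → (4, 2) → (8, 2) → (8, 3) → (16, 3) → (16, 4) → (32, 4) → (32, 5) → (64, 5) → (64, 6)

Answer: 64, 6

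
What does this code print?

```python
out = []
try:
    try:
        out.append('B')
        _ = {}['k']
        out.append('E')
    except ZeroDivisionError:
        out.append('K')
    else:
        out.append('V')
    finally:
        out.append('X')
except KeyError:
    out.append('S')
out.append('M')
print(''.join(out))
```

Execution trace: 'B' (inner try body) → 'X' (inner finally) → 'S' (outer except KeyError) → 'M' (after the try/except). Output: BXSM

Answer: BXSM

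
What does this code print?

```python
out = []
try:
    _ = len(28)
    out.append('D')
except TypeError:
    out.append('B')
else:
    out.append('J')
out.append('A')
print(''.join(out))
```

Execution trace: 'B' (except TypeError) → 'A' (after the try/except). Output: BA

Answer: BA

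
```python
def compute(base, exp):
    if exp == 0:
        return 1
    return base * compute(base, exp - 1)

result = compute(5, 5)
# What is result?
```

compute(5, 5) = 5 * 5 * 5 * 5 * 5 = 3125

Answer: 3125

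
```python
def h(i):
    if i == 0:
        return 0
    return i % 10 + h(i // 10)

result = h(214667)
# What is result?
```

Sum of digits of 214667: 7 + 6 + 6 + 4 + 1 + 2 = 26

Answer: 26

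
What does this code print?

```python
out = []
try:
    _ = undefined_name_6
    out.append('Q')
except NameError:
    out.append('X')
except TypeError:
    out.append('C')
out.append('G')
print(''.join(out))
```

Execution trace: 'X' (except NameError) → 'G' (after the try/except). Output: XG

Answer: XG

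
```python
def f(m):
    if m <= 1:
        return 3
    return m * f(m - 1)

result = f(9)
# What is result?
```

f(9) = 9 * 8 * 7 * 6 * 5 * 4 * 3 * 2 * 3 = 1088640

Answer: 1088640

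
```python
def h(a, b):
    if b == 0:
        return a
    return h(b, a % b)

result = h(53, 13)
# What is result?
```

h(53, 13) -> h(13, 1) -> h(1, 0) -> 1

Answer: 1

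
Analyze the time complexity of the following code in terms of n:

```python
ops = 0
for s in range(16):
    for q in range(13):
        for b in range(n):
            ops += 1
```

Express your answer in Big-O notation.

Each loop level contributes: 1 × 1 × n. Multiplying the contributions gives O(n).

Answer: O(n)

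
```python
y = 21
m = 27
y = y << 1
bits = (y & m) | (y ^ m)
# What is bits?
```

Trace:
`y = 21` → y = 21
`m = 27` → m = 27
`y = y << 1` → y = 42
`bits = (y & m) | (y ^ m)` → bits = 59
So bits = 59

Answer: 59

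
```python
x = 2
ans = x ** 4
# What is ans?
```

Trace:
`x = 2` → x = 2
`ans = x ** 4` → ans = 16
So ans = 16

Answer: 16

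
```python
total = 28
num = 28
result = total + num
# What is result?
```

Trace:
`total = 28` → total = 28
`num = 28` → num = 28
`result = total + num` → result = 56
So result = 56

Answer: 56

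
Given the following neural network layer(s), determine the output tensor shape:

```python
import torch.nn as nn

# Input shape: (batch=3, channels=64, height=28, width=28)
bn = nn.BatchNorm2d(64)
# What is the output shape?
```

Input: (3, 64, 28, 28) -> Output: (3, 64, 28, 28)

Answer: (3, 64, 28, 28)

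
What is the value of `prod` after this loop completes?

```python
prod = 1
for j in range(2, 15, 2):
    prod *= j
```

Product of even numbers 2 to 14
`prod` takes the values: 1 → 2 → 8 → 48 → 384 → 3840 → 46080 → 645120

Answer: 645120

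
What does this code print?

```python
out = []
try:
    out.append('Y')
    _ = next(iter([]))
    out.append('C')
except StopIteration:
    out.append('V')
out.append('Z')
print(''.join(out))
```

Execution trace: 'Y' (try body) → 'V' (except StopIteration) → 'Z' (after the try/except). Output: YVZ

Answer: YVZ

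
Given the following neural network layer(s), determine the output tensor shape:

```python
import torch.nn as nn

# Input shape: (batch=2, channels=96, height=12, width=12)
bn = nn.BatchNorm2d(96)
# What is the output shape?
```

Input: (2, 96, 12, 12) -> Output: (2, 96, 12, 12)

Answer: (2, 96, 12, 12)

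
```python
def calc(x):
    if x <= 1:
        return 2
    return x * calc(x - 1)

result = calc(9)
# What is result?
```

calc(9) = 9 * 8 * 7 * 6 * 5 * 4 * 3 * 2 * 2 = 725760

Answer: 725760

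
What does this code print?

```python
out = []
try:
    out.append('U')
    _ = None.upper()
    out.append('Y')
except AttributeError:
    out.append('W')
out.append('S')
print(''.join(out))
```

Execution trace: 'U' (try body) → 'W' (except AttributeError) → 'S' (after the try/except). Output: UWS

Answer: UWS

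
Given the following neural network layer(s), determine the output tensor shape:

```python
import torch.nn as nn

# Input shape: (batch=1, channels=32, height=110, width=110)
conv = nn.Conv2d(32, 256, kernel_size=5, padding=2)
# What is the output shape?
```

Input: (1, 32, 110, 110) -> Output: (1, 256, 110, 110)

Answer: (1, 256, 110, 110)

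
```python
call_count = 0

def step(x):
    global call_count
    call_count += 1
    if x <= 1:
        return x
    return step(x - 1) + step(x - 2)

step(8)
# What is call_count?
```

Calls(x) = 1 + Calls(x-1) + Calls(x-2); Calls(0)=Calls(1)=1. For x=8 this gives 67.

Answer: 67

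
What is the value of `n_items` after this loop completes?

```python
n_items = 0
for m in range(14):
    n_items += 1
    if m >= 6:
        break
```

Loop breaks when m reaches 6, n_items is 7
`n_items` takes the values: 0 → 1 → 2 → 3 → 4 → 5 → 6 → 7

Answer: 7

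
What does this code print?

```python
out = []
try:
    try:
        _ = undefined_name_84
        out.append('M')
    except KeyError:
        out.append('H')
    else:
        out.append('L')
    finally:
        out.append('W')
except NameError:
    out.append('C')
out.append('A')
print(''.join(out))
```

Execution trace: 'W' (finally) → 'C' (outer except NameError) → 'A' (after the try/except). Output: WCA

Answer: WCA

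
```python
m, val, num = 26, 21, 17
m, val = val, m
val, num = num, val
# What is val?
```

Trace:
`m, val, num = 26, 21, 17` → m = 26; val = 21; num = 17
`m, val = val, m` → m = 21; val = 26
`val, num = num, val` → val = 17; num = 26
So val = 17

Answer: 17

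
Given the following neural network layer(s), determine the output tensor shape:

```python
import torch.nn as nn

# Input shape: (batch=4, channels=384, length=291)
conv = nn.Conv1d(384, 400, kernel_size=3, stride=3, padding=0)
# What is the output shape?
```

Input: (4, 384, 291) -> Output: (4, 400, 97)

Answer: (4, 400, 97)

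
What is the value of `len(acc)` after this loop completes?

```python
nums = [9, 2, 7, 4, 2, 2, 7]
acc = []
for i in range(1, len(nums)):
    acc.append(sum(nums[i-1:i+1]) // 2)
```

Number of 2-element averages
`acc` takes the values: [] → [5] → [5, 4] → [5, 4, 5] → [5, 4, 5, 3] → [5, 4, 5, 3, 2] → [5, 4, 5, 3, 2, 4]
So `len(acc)` = 6

Answer: 6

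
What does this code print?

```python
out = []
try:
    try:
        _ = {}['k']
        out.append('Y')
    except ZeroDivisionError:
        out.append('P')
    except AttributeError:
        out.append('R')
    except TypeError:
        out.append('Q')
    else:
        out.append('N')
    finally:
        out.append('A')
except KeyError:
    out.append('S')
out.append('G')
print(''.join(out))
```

Execution trace: 'A' (finally) → 'S' (outer except KeyError) → 'G' (after the try/except). Output: ASG

Answer: ASG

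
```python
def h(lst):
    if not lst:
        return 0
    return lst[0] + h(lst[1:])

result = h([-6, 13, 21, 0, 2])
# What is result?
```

(-6) + 13 + 21 + 0 + 2 + 0 = 30

Answer: 30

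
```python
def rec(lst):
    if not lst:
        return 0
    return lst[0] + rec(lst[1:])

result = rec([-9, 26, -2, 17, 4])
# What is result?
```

(-9) + 26 + (-2) + 17 + 4 + 0 = 36

Answer: 36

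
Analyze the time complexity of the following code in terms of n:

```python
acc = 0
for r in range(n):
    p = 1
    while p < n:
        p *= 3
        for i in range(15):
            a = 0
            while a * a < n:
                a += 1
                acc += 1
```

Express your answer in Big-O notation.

Each loop level contributes: n × log n × 1 × √n. Multiplying the contributions gives O(n√n log n).

Answer: O(n√n log n)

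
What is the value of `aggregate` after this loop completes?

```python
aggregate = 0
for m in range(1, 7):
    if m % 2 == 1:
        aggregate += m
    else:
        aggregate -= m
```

Add odd, subtract even
`aggregate` takes the values: 0 → 1 → -1 → 2 → -2 → 3 → -3

Answer: -3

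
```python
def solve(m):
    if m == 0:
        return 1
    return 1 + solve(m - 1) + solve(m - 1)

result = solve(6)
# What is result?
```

solve(m) = 1 + 2·solve(m-1), solve(0)=1. Closed form: (1+1)·2^6 - 1 = 127.

Answer: 127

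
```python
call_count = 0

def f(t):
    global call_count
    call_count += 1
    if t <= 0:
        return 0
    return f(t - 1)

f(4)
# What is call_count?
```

Linear recursion stepping by 1: 5 calls from t=4 down to ≤0.

Answer: 5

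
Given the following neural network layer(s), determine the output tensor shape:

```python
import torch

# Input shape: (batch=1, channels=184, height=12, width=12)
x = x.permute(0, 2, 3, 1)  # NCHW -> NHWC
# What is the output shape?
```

Input: (1, 184, 12, 12) -> Output: (1, 12, 12, 184)

Answer: (1, 12, 12, 184)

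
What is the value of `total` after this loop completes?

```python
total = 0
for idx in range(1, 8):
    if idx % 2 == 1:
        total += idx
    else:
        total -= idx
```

Add odd, subtract even
`total` takes the values: 0 → 1 → -1 → 2 → -2 → 3 → -3 → 4

Answer: 4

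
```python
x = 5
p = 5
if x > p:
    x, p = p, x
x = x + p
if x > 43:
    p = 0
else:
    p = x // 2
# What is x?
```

Trace:
`x = 5` → x = 5
`p = 5` → p = 5
`if x > p: ...` → x > p is False → no variable changes
`x = x + p` → x = 10
`if x > 43: ...` → x > 43 is False, take else branch → no variable changes
So x = 10

Answer: 10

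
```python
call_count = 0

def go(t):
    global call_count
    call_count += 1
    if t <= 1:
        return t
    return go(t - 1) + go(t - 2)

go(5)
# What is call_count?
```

Calls(t) = 1 + Calls(t-1) + Calls(t-2); Calls(0)=Calls(1)=1. For t=5 this gives 15.

Answer: 15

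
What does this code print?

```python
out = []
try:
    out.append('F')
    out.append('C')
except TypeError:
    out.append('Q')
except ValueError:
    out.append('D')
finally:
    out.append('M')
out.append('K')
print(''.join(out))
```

Execution trace: 'F' (try body) → 'C' (try body, no exception) → 'M' (finally) → 'K' (after the try/except). Output: FCMK

Answer: FCMK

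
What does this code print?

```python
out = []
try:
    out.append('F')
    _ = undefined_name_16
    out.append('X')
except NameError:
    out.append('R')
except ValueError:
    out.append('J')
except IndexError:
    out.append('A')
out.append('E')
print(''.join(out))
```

Execution trace: 'F' (try body) → 'R' (except NameError) → 'E' (after the try/except). Output: FRE

Answer: FRE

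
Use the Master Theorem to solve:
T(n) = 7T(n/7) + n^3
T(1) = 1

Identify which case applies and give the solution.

a=7, b=7, f(n)=n^3. log_7(7) = 1. Since c=3 > 1 and the regularity condition holds (7(n/7)^3 = (7/7^3)n^3 with 7/7^3 < 1), Case 3 applies: T(n) = Θ(f(n)) = O(n^3).

Answer: O(n^3) - Case 3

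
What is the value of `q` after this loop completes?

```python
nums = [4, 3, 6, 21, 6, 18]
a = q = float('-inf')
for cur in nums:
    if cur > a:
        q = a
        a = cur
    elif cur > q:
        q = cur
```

Second largest (with repeats) in [4, 3, 6, 21, 6, 18]
`q` takes the values: -inf → 3 → 4 → 6 → 18

Answer: 18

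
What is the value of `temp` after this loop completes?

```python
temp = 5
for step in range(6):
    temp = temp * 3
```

Multiply by 3, 6 times: 5 * 3^6 = 3645
`temp` takes the values: 5 → 15 → 45 → 135 → 405 → 1215 → 3645

Answer: 3645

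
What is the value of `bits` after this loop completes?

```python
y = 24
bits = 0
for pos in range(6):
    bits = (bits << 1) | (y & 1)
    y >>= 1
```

Reverse lowest 6 bits of 24
`bits` takes the values: 0 → 1 → 3 → 6

Answer: 6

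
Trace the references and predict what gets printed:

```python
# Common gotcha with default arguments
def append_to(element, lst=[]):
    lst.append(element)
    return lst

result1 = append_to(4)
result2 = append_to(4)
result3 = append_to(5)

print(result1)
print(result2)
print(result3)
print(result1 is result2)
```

Key concept: mutable default argument gotcha.
Step by step:
`result1 = append_to(4)` → result1 = [4]
`result2 = append_to(4)` → result1 = [4, 4] (same object as result2); result2 = [4, 4] (same object as result1)
`result3 = append_to(5)` → result1 = [4, 4, 5] (same object as result2, result3); result2 = [4, 4, 5] (same object as result1, result3); result3 = [4, 4, 5] (same object as result1, result2)
`print(result1)` → prints [4, 4, 5]
`print(result2)` → prints [4, 4, 5]
`print(result3)` → prints [4, 4, 5]
`print(result1 is result2)` → prints True

Answer:
[4, 4, 5]
[4, 4, 5]
[4, 4, 5]
True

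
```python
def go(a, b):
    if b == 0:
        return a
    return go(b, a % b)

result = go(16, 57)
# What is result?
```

go(16, 57) -> go(57, 16) -> go(16, 9) -> go(9, 7) -> go(7, 2) -> go(2, 1) -> go(1, 0) -> 1

Answer: 1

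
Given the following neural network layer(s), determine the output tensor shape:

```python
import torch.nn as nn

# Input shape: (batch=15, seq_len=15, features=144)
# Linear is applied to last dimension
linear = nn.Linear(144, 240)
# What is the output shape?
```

Input: (15, 15, 144) -> Output: (15, 15, 240)

Answer: (15, 15, 240)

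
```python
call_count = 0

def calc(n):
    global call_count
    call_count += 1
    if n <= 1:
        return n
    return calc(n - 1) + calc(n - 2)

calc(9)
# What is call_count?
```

Calls(n) = 1 + Calls(n-1) + Calls(n-2); Calls(0)=Calls(1)=1. For n=9 this gives 109.

Answer: 109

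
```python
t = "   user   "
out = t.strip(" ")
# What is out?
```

Trace:
`t = "   user   "` → t = '   user   '
`out = t.strip(" ")` → out = 'user'
So out = 'user'

Answer: 'user'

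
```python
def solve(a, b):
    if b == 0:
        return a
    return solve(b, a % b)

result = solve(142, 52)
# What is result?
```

solve(142, 52) -> solve(52, 38) -> solve(38, 14) -> solve(14, 10) -> solve(10, 4) -> solve(4, 2) -> solve(2, 0) -> 2

Answer: 2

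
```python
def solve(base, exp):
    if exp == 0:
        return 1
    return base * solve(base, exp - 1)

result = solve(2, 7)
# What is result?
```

solve(2, 7) = 2 * 2 * 2 * 2 * 2 * 2 * 2 = 128

Answer: 128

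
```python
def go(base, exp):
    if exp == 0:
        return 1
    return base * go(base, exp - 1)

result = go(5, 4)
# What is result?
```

go(5, 4) = 5 * 5 * 5 * 5 = 625

Answer: 625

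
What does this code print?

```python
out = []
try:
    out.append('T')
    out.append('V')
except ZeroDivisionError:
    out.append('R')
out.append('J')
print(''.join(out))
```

Execution trace: 'T' (try body) → 'V' (try body, no exception) → 'J' (after the try/except). Output: TVJ

Answer: TVJ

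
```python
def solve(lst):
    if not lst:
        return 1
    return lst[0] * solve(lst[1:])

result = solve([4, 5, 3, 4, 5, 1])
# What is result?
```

Product over [4, 5, 3, 4, 5, 1] = 4 * 5 * 3 * 4 * 5 * 1 = 1200

Answer: 1200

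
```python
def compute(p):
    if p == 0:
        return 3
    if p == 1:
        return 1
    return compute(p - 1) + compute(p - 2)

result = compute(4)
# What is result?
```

Build up from base cases: compute(0)=3, compute(1)=1, compute(2)=4, compute(3)=5, compute(4)=9

Answer: 9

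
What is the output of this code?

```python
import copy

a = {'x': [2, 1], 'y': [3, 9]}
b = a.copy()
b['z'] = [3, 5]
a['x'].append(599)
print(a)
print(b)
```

Key concept: shallow copy of dict with mutable values.
Step by step:
`a = {'x': [2, 1], 'y': [3, 9]}` → a = {'x': [2, 1], 'y': [3, 9]}
`b = a.copy()` → b = {'x': [2, 1], 'y': [3, 9]}
`b['z'] = [3, 5]` → b = {'x': [2, 1], 'y': [3, 9], 'z': [3, 5]}
`a['x'].append(599)` → a = {'x': [2, 1, 599], 'y': [3, 9]}; b = {'x': [2, 1, 599], 'y': [3, 9], 'z': [3, 5]}
`print(a)` → prints {'x': [2, 1, 599], 'y': [3, 9]}
`print(b)` → prints {'x': [2, 1, 599], 'y': [3, 9], 'z': [3, 5]}

Answer:
{'x': [2, 1, 599], 'y': [3, 9]}
{'x': [2, 1, 599], 'y': [3, 9], 'z': [3, 5]}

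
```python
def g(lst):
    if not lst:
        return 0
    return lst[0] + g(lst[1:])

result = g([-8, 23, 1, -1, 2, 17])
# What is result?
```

(-8) + 23 + 1 + (-1) + 2 + 17 + 0 = 34

Answer: 34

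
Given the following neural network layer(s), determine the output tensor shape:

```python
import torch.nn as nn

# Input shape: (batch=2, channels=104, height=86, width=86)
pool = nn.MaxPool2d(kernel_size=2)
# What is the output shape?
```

Input: (2, 104, 86, 86) -> Output: (2, 104, 43, 43)

Answer: (2, 104, 43, 43)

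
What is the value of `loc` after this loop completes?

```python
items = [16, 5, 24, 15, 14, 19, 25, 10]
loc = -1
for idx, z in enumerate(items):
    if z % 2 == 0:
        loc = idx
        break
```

First even number index in [16, 5, 24, 15, 14, 19, 25, 10]
`loc` takes the values: -1 → 0

Answer: 0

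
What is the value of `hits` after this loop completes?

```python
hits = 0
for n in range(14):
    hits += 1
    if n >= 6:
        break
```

Loop breaks when n reaches 6, hits is 7
`hits` takes the values: 0 → 1 → 2 → 3 → 4 → 5 → 6 → 7

Answer: 7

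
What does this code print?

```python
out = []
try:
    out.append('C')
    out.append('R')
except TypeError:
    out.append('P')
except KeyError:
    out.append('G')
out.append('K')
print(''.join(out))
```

Execution trace: 'C' (try body) → 'R' (try body, no exception) → 'K' (after the try/except). Output: CRK

Answer: CRK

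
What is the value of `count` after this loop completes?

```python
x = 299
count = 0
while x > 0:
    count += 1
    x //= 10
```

Count digits by repeated division by 10
`count` takes the values: 0 → 1 → 2 → 3

Answer: 3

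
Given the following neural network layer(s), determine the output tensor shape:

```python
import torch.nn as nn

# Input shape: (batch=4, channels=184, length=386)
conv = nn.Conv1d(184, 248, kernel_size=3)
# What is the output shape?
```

Input: (4, 184, 386) -> Output: (4, 248, 384)

Answer: (4, 248, 384)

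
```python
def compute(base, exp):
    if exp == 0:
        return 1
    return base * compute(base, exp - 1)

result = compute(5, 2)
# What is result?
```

compute(5, 2) = 5 * 5 = 25

Answer: 25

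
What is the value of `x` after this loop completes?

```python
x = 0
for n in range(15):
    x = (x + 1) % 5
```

Increment mod 5, 15 times = 0
`x` takes the values: 0 → 1 → 2 → 3 → 4 → 0 → 1 → 2 → 3 → 4 → 0 → 1 → 2 → 3 → 4 → 0

Answer: 0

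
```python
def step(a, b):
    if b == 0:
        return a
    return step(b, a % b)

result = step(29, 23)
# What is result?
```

step(29, 23) -> step(23, 6) -> step(6, 5) -> step(5, 1) -> step(1, 0) -> 1

Answer: 1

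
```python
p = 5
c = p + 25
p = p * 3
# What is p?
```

Trace:
`p = 5` → p = 5
`c = p + 25` → c = 30
`p = p * 3` → p = 15
So p = 15

Answer: 15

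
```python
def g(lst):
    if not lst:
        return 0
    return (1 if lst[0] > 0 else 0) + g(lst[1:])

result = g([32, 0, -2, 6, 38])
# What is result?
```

Count of positive elements in [32, 0, -2, 6, 38] = 3

Answer: 3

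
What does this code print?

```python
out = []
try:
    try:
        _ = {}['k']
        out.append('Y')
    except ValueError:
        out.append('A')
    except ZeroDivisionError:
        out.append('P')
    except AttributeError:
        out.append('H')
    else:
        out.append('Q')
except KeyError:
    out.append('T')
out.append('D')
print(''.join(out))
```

Execution trace: 'T' (outer except KeyError) → 'D' (after the try/except). Output: TD

Answer: TD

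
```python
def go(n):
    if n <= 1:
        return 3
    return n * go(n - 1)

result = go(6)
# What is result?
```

go(6) = 6 * 5 * 4 * 3 * 2 * 3 = 2160

Answer: 2160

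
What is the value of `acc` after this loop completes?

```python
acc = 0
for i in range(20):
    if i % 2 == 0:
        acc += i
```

Sum of even numbers 0 to 19
`acc` takes the values: 0 → 2 → 6 → 12 → 20 → 30 → 42 → 56 → 72 → 90

Answer: 90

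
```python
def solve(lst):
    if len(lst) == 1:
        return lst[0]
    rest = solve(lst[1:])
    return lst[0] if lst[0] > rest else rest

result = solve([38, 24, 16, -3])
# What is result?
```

Recursive max over [38, 24, 16, -3] = 38

Answer: 38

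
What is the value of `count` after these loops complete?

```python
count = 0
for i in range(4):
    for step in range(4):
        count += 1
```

4 * 4 = 16
`count` takes the values: 0 → 1 → 2 → 3 → 4 → 5 → 6 → 7 → 8 → 9 → 10 → 11 → 12 → 13 → 14 → 15 → 16

Answer: 16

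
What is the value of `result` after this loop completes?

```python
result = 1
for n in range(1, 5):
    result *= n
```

4! = 24
`result` takes the values: 1 → 2 → 6 → 24

Answer: 24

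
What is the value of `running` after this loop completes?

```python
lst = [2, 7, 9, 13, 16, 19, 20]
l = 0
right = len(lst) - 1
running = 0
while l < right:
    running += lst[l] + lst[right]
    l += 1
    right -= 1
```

Sum of pairs from ends
`running` takes the values: 0 → 22 → 48 → 73

Answer: 73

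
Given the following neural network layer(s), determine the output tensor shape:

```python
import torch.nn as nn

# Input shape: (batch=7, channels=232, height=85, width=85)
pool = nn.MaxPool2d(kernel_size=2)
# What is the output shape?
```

Input: (7, 232, 85, 85) -> Output: (7, 232, 42, 42)

Answer: (7, 232, 42, 42)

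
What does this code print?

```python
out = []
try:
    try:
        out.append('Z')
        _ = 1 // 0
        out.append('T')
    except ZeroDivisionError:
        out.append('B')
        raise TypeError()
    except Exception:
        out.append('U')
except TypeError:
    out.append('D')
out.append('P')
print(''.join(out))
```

Execution trace: 'Z' (inner try body) → 'B' (inner except ZeroDivisionError) → 'D' (outer except TypeError) → 'P' (after the try/except). Output: ZBDP

Answer: ZBDP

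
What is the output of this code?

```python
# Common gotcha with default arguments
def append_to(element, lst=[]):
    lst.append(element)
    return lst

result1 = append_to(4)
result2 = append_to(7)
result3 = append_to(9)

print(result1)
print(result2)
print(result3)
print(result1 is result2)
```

Key concept: mutable default argument gotcha.
Step by step:
`result1 = append_to(4)` → result1 = [4]
`result2 = append_to(7)` → result1 = [4, 7] (same object as result2); result2 = [4, 7] (same object as result1)
`result3 = append_to(9)` → result1 = [4, 7, 9] (same object as result2, result3); result2 = [4, 7, 9] (same object as result1, result3); result3 = [4, 7, 9] (same object as result1, result2)
`print(result1)` → prints [4, 7, 9]
`print(result2)` → prints [4, 7, 9]
`print(result3)` → prints [4, 7, 9]
`print(result1 is result2)` → prints True

Answer:
[4, 7, 9]
[4, 7, 9]
[4, 7, 9]
True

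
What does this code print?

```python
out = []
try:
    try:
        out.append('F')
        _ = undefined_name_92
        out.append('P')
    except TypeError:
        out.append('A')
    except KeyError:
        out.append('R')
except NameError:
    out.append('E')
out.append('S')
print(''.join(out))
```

Execution trace: 'F' (try body) → 'E' (outer except NameError) → 'S' (after the try/except). Output: FES

Answer: FES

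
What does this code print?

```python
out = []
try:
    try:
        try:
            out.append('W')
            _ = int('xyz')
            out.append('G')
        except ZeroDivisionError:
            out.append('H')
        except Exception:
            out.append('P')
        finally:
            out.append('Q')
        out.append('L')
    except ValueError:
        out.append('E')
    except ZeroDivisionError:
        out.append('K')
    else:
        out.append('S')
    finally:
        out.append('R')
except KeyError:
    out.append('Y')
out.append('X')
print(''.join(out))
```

Execution trace: 'W' (inner try body) → 'P' (inner except Exception) → 'Q' (inner finally) → 'L' (try body, no exception) → 'S' (else) → 'R' (finally) → 'X' (after the try/except). Output: WPQLSRX

Answer: WPQLSRX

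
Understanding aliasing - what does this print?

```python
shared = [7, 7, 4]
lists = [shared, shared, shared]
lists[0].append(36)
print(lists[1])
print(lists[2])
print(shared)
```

Key concept: list of same reference.
Step by step:
`shared = [7, 7, 4]` → shared = [7, 7, 4]
`lists = [shared, shared, shared]` → lists = [[7, 7, 4], [7, 7, 4], [7, 7, 4]]
`lists[0].append(36)` → shared = [7, 7, 4, 36]; lists = [[7, 7, 4, 36], [7, 7, 4, 36], [7, 7, 4, 36]]
`print(lists[1])` → prints [7, 7, 4, 36]
`print(lists[2])` → prints [7, 7, 4, 36]
`print(shared)` → prints [7, 7, 4, 36]

Answer:
[7, 7, 4, 36]
[7, 7, 4, 36]
[7, 7, 4, 36]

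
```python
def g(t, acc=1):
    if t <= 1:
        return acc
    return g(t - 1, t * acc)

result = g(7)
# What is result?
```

Accumulator trace (n, acc): (7, 1) -> (6, 7) -> (5, 42) -> (4, 210) -> (3, 840) -> (2, 2520) -> (1, 5040) -> return 5040

Answer: 5040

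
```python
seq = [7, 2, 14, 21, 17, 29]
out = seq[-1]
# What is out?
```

Trace:
`seq = [7, 2, 14, 21, 17, 29]` → seq = [7, 2, 14, 21, 17, 29]
`out = seq[-1]` → out = 29
So out = 29

Answer: 29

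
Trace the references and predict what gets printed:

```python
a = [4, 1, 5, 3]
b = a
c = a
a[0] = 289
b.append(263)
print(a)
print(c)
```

Key concept: multiple aliases.
Step by step:
`a = [4, 1, 5, 3]` → a = [4, 1, 5, 3]
`b = a` → b = [4, 1, 5, 3] (same object as a)
`c = a` → c = [4, 1, 5, 3] (same object as a, b)
`a[0] = 289` → a = [289, 1, 5, 3] (same object as b, c); b = [289, 1, 5, 3] (same object as a, c); c = [289, 1, 5, 3] (same object as a, b)
`b.append(263)` → a = [289, 1, 5, 3, 263] (same object as b, c); b = [289, 1, 5, 3, 263] (same object as a, c); c = [289, 1, 5, 3, 263] (same object as a, b)
`print(a)` → prints [289, 1, 5, 3, 263]
`print(c)` → prints [289, 1, 5, 3, 263]

Answer:
[289, 1, 5, 3, 263]
[289, 1, 5, 3, 263]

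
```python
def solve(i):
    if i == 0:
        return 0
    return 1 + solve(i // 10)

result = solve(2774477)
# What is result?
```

Count of digits of 2774477: 7

Answer: 7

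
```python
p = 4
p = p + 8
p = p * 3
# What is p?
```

Trace:
`p = 4` → p = 4
`p = p + 8` → p = 12
`p = p * 3` → p = 36
So p = 36

Answer: 36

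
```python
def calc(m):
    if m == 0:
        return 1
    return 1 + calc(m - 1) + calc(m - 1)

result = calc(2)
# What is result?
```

calc(m) = 1 + 2·calc(m-1), calc(0)=1. Closed form: (1+1)·2^2 - 1 = 7.

Answer: 7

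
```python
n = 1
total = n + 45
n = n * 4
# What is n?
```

Trace:
`n = 1` → n = 1
`total = n + 45` → total = 46
`n = n * 4` → n = 4
So n = 4

Answer: 4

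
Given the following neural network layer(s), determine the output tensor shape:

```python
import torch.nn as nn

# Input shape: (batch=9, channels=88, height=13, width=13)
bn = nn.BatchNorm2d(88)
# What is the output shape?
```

Input: (9, 88, 13, 13) -> Output: (9, 88, 13, 13)

Answer: (9, 88, 13, 13)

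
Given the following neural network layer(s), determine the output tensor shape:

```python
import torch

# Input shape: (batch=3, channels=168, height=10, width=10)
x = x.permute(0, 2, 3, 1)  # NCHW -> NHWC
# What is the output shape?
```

Input: (3, 168, 10, 10) -> Output: (3, 10, 10, 168)

Answer: (3, 10, 10, 168)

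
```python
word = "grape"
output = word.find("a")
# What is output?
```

Trace:
`word = "grape"` → word = 'grape'
`output = word.find("a")` → output = 2
So output = 2

Answer: 2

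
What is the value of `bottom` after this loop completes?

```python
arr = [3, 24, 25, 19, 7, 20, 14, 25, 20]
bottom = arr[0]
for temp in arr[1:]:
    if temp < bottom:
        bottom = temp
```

Minimum of [3, 24, 25, 19, 7, 20, 14, 25, 20]
`bottom` takes the values: 3

Answer: 3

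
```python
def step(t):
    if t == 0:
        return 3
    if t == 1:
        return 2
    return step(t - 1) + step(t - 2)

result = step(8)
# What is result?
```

Build up from base cases: step(0)=3, step(1)=2, step(2)=5, step(3)=7, step(4)=12, step(5)=19, step(6)=31, ..., step(8)=81

Answer: 81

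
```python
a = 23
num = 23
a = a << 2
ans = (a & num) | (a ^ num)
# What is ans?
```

Trace:
`a = 23` → a = 23
`num = 23` → num = 23
`a = a << 2` → a = 92
`ans = (a & num) | (a ^ num)` → ans = 95
So ans = 95

Answer: 95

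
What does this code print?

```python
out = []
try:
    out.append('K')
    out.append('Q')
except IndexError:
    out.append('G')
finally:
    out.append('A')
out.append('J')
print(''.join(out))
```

Execution trace: 'K' (try body) → 'Q' (try body, no exception) → 'A' (finally) → 'J' (after the try/except). Output: KQAJ

Answer: KQAJ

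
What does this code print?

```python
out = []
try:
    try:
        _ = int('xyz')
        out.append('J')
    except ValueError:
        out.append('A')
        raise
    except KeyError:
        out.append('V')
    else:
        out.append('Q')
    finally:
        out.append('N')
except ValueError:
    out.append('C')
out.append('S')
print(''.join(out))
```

Execution trace: 'A' (inner except ValueError) → 'N' (inner finally) → 'C' (outer except ValueError) → 'S' (after the try/except). Output: ANCS

Answer: ANCS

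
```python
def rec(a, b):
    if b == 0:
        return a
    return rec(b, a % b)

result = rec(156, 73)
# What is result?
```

rec(156, 73) -> rec(73, 10) -> rec(10, 3) -> rec(3, 1) -> rec(1, 0) -> 1

Answer: 1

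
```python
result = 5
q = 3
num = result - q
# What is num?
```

Trace:
`result = 5` → result = 5
`q = 3` → q = 3
`num = result - q` → num = 2
So num = 2

Answer: 2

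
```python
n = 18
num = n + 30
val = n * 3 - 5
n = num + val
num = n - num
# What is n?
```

Trace:
`n = 18` → n = 18
`num = n + 30` → num = 48
`val = n * 3 - 5` → val = 49
`n = num + val` → n = 97
`num = n - num` → num = 49
So n = 97

Answer: 97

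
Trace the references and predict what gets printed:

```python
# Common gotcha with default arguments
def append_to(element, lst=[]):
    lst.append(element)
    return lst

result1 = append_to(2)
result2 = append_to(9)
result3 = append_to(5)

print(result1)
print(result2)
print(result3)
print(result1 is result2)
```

Key concept: mutable default argument gotcha.
Step by step:
`result1 = append_to(2)` → result1 = [2]
`result2 = append_to(9)` → result1 = [2, 9] (same object as result2); result2 = [2, 9] (same object as result1)
`result3 = append_to(5)` → result1 = [2, 9, 5] (same object as result2, result3); result2 = [2, 9, 5] (same object as result1, result3); result3 = [2, 9, 5] (same object as result1, result2)
`print(result1)` → prints [2, 9, 5]
`print(result2)` → prints [2, 9, 5]
`print(result3)` → prints [2, 9, 5]
`print(result1 is result2)` → prints True

Answer:
[2, 9, 5]
[2, 9, 5]
[2, 9, 5]
True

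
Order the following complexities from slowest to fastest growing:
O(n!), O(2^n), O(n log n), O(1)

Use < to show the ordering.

Ordered by growth rate: O(1) < O(n log n) < O(2^n) < O(n!)

Answer: O(1) < O(n log n) < O(2^n) < O(n!)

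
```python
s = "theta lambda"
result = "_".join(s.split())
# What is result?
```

Trace:
`s = "theta lambda"` → s = 'theta lambda'
`result = "_".join(s.split())` → result = 'theta_lambda'
So result = 'theta_lambda'

Answer: 'theta_lambda'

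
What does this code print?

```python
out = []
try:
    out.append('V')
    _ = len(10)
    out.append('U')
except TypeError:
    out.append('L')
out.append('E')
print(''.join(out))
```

Execution trace: 'V' (try body) → 'L' (except TypeError) → 'E' (after the try/except). Output: VLE

Answer: VLE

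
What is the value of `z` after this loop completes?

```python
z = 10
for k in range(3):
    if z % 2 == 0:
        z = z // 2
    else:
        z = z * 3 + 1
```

Collatz-style transformation from 10
`z` takes the values: 10 → 5 → 16 → 8

Answer: 8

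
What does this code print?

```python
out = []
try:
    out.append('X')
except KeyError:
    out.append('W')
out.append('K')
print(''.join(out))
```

Execution trace: 'X' (try body, no exception) → 'K' (after the try/except). Output: XK

Answer: XK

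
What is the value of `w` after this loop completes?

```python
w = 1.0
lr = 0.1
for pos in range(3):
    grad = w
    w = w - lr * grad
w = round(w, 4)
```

Gradient descent: w = 1.0 * (1 - 0.1)^3
`w` takes the values: 1.0 → 0.9 → 0.81 → 0.729

Answer: 0.729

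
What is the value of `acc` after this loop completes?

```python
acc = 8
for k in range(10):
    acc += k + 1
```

Start at 8, add 1 to 10 = 63
`acc` takes the values: 8 → 9 → 11 → 14 → 18 → 23 → 29 → 36 → 44 → 53 → 63

Answer: 63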